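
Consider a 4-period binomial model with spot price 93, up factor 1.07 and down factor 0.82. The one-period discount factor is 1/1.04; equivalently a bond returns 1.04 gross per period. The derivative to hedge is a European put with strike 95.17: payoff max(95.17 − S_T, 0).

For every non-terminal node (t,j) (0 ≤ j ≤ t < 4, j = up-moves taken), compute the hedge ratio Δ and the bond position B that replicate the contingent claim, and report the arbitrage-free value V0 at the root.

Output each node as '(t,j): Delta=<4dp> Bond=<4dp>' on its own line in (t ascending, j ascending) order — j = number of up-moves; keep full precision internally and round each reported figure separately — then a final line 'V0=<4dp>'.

(0,0): Delta=-0.3034 Bond=30.2715
(1,0): Delta=-1.0000 Bond=84.6058
(1,1): Delta=-0.2306 Bond=24.2382
(2,0): Delta=-1.0000 Bond=87.9900
(2,1): Delta=-1.0000 Bond=87.9900
(2,2): Delta=-0.1502 Bond=16.6465
(3,0): Delta=-1.0000 Bond=91.5096
(3,1): Delta=-1.0000 Bond=91.5096
(3,2): Delta=-1.0000 Bond=91.5096
(3,3): Delta=-0.0614 Bond=7.1946
V0=2.0562

The replicating-portfolio and risk-neutral prices coincide; use p* = (1.04−0.82)/(1.07−0.82) = 0.8800 for the latter.
Terminal payoffs: V(4,0)=53.1227, V(4,1)=40.3034, V(4,2)=23.5757, V(4,3)=1.7482, V(4,4)=0.0000
(3,0): S=51.2772. Δ = (V_up−V_dn)/(S_up−S_dn) = (40.3034−53.1227)/(54.8666−42.0473) = -1.0000. V = [p*·40.3034 + (1−p*)·53.1227]/1.04 = 40.2324. B = V − Δ·S = 91.5096.
(3,1): S=66.9105. Δ = (V_up−V_dn)/(S_up−S_dn) = (23.5757−40.3034)/(71.5943−54.8666) = -1.0000. V = [p*·23.5757 + (1−p*)·40.3034]/1.04 = 24.5991. B = V − Δ·S = 91.5096.
(3,2): S=87.3101. Δ = (V_up−V_dn)/(S_up−S_dn) = (1.7482−23.5757)/(93.4218−71.5943) = -1.0000. V = [p*·1.7482 + (1−p*)·23.5757]/1.04 = 4.1995. B = V − Δ·S = 91.5096.
(3,3): S=113.9290. Δ = (V_up−V_dn)/(S_up−S_dn) = (0.0000−1.7482)/(121.9040−93.4218) = -0.0614. V = [p*·0.0000 + (1−p*)·1.7482]/1.04 = 0.2017. B = V − Δ·S = 7.1946.
(2,0): S=62.5332. Δ = (V_up−V_dn)/(S_up−S_dn) = (24.5991−40.2324)/(66.9105−51.2772) = -1.0000. V = [p*·24.5991 + (1−p*)·40.2324]/1.04 = 25.4568. B = V − Δ·S = 87.9900.
(2,1): S=81.5982. Δ = (V_up−V_dn)/(S_up−S_dn) = (4.1995−24.5991)/(87.3101−66.9105) = -1.0000. V = [p*·4.1995 + (1−p*)·24.5991]/1.04 = 6.3918. B = V − Δ·S = 87.9900.
(2,2): S=106.4757. Δ = (V_up−V_dn)/(S_up−S_dn) = (0.2017−4.1995)/(113.9290−87.3101) = -0.1502. V = [p*·0.2017 + (1−p*)·4.1995]/1.04 = 0.6552. B = V − Δ·S = 16.6465.
(1,0): S=76.2600. Δ = (V_up−V_dn)/(S_up−S_dn) = (6.3918−25.4568)/(81.5982−62.5332) = -1.0000. V = [p*·6.3918 + (1−p*)·25.4568]/1.04 = 8.3458. B = V − Δ·S = 84.6058.
(1,1): S=99.5100. Δ = (V_up−V_dn)/(S_up−S_dn) = (0.6552−6.3918)/(106.4757−81.5982) = -0.2306. V = [p*·0.6552 + (1−p*)·6.3918]/1.04 = 1.2920. B = V − Δ·S = 24.2382.
(0,0): S=93.0000. Δ = (V_up−V_dn)/(S_up−S_dn) = (1.2920−8.3458)/(99.5100−76.2600) = -0.3034. V = [p*·1.2920 + (1−p*)·8.3458]/1.04 = 2.0562. B = V − Δ·S = 30.2715.
The time-0 hedge costs 2.0562, which is the no-arbitrage price.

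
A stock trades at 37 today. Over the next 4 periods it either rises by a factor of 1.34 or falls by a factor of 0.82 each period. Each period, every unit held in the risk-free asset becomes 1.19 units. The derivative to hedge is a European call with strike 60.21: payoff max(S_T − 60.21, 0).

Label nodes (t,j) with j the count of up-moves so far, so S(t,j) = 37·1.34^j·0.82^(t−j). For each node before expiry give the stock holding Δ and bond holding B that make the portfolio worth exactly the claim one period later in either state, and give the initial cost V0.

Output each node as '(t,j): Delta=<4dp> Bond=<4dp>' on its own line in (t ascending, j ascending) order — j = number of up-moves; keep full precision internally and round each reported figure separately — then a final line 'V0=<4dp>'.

(0,0): Delta=0.6872 Bond=-15.2232
(1,0): Delta=0.2899 Bond=-6.0601
(1,1): Delta=0.7858 Bond=-23.0030
(2,0): Delta=0.0000 Bond=0.0000
(2,1): Delta=0.3618 Bond=-10.1351
(2,2): Delta=0.8910 Bond=-34.3621
(3,0): Delta=0.0000 Bond=0.0000
(3,1): Delta=0.0000 Bond=0.0000
(3,2): Delta=0.4515 Bond=-16.9502
(3,3): Delta=1.0000 Bond=-50.5966
V0=10.2037

Risk-neutral probability p* = (R−d)/(u−d) = (1.19−0.82)/(1.34−0.82) = 0.7115.
Terminal payoffs: V(4,0)=0.0000, V(4,1)=0.0000, V(4,2)=0.0000, V(4,3)=12.7912, V(4,4)=59.0846
(3,0): S=20.4006. Δ = (V_up−V_dn)/(S_up−S_dn) = (0.0000−0.0000)/(27.3368−16.7285) = 0.0000. V = [p*·0.0000 + (1−p*)·0.0000]/1.19 = 0.0000. B = V − Δ·S = 0.0000.
(3,1): S=33.3376. Δ = (V_up−V_dn)/(S_up−S_dn) = (0.0000−0.0000)/(44.6724−27.3368) = 0.0000. V = [p*·0.0000 + (1−p*)·0.0000]/1.19 = 0.0000. B = V − Δ·S = 0.0000.
(3,2): S=54.4785. Δ = (V_up−V_dn)/(S_up−S_dn) = (12.7912−0.0000)/(73.0012−44.6724) = 0.4515. V = [p*·12.7912 + (1−p*)·0.0000]/1.19 = 7.6483. B = V − Δ·S = -16.9502.
(3,3): S=89.0258. Δ = (V_up−V_dn)/(S_up−S_dn) = (59.0846−12.7912)/(119.2946−73.0012) = 1.0000. V = [p*·59.0846 + (1−p*)·12.7912]/1.19 = 38.4292. B = V − Δ·S = -50.5966.
(2,0): S=24.8788. Δ = (V_up−V_dn)/(S_up−S_dn) = (0.0000−0.0000)/(33.3376−20.4006) = 0.0000. V = [p*·0.0000 + (1−p*)·0.0000]/1.19 = 0.0000. B = V − Δ·S = 0.0000.
(2,1): S=40.6556. Δ = (V_up−V_dn)/(S_up−S_dn) = (7.6483−0.0000)/(54.4785−33.3376) = 0.3618. V = [p*·7.6483 + (1−p*)·0.0000]/1.19 = 4.5731. B = V − Δ·S = -10.1351.
(2,2): S=66.4372. Δ = (V_up−V_dn)/(S_up−S_dn) = (38.4292−7.6483)/(89.0258−54.4785) = 0.8910. V = [p*·38.4292 + (1−p*)·7.6483]/1.19 = 24.8320. B = V − Δ·S = -34.3621.
(1,0): S=30.3400. Δ = (V_up−V_dn)/(S_up−S_dn) = (4.5731−0.0000)/(40.6556−24.8788) = 0.2899. V = [p*·4.5731 + (1−p*)·0.0000]/1.19 = 2.7344. B = V − Δ·S = -6.0601.
(1,1): S=49.5800. Δ = (V_up−V_dn)/(S_up−S_dn) = (24.8320−4.5731)/(66.4372−40.6556) = 0.7858. V = [p*·24.8320 + (1−p*)·4.5731]/1.19 = 15.9564. B = V − Δ·S = -23.0030.
(0,0): S=37.0000. Δ = (V_up−V_dn)/(S_up−S_dn) = (15.9564−2.7344)/(49.5800−30.3400) = 0.6872. V = [p*·15.9564 + (1−p*)·2.7344]/1.19 = 10.2037. B = V − Δ·S = -15.2232.
The time-0 hedge costs 10.2037, which is the no-arbitrage price.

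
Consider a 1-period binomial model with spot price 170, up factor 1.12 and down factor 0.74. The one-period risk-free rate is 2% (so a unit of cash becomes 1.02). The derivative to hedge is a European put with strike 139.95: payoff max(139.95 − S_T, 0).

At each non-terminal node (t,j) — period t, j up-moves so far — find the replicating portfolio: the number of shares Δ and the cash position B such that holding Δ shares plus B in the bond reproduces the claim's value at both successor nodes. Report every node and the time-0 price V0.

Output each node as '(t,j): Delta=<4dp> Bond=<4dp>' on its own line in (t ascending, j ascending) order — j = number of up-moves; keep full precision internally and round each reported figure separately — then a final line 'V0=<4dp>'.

Since d<R<u, set p* = (R−d)/(u−d) = 0.7368; price each node as the discounted p*-expectation of its children.
Terminal payoffs: V(1,0)=14.1500, V(1,1)=0.0000
  t=0,j=0: stock 170.0000 → up 190.4000 (V=0.0000), down 125.8000 (V=14.1500). Price 3.6507; hedge Δ=-0.2190, bond B=40.8875.
The time-0 hedge costs 3.6507, which is the no-arbitrage price.

(0,0): Delta=-0.2190 Bond=40.8875
V0=3.6507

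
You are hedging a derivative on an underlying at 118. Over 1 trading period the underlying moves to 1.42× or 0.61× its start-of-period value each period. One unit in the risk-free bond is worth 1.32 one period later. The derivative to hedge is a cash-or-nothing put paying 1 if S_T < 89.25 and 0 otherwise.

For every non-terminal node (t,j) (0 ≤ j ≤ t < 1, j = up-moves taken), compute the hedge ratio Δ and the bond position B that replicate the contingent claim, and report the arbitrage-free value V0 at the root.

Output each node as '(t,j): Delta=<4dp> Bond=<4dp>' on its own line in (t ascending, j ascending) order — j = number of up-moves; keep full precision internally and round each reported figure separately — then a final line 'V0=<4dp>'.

No-arbitrage ⇒ martingale measure with p* = (R−d)/(u−d) = 0.8765.
Terminal values V(1,·): V(1,0)=1.0000, V(1,1)=0.0000
Node (0,0) S=118.0000: V=(p*·0.0000+(1−p*)·1.0000)/1.32=0.0935; Δ=(0.0000−1.0000)/(167.5600−71.9800)=-0.0105; B=V−Δ·S=1.3281
Root portfolio cost Δ·118+B reproduces V0=0.0935.

(0,0): Delta=-0.0105 Bond=1.3281
V0=0.0935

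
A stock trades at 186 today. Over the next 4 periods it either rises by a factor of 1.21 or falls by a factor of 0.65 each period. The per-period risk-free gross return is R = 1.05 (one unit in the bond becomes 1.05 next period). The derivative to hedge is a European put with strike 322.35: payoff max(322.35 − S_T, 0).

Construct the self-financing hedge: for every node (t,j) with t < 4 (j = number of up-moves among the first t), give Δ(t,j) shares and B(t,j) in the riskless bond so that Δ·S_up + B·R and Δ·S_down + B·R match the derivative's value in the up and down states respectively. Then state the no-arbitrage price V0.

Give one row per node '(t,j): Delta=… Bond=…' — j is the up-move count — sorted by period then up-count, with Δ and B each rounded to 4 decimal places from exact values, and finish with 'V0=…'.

(0,0): Delta=-0.7692 Bond=238.6254
(1,0): Delta=-1.0000 Bond=278.4580
(1,1): Delta=-0.7196 Bond=239.3962
(2,0): Delta=-1.0000 Bond=292.3810
(2,1): Delta=-1.0000 Bond=292.3810
(2,2): Delta=-0.6594 Bond=234.9600
(3,0): Delta=-1.0000 Bond=307.0000
(3,1): Delta=-1.0000 Bond=307.0000
(3,2): Delta=-1.0000 Bond=307.0000
(3,3): Delta=-0.5862 Bond=222.5912
V0=95.5506

Since d<R<u, set p* = (R−d)/(u−d) = 0.7143; price each node as the discounted p*-expectation of its children.
At expiry t=4: V(4,0)=289.1478, V(4,1)=260.5429, V(4,2)=207.2937, V(4,3)=108.1683, V(4,4)=0.0000
(3,0): S=51.0802. Δ = (V_up−V_dn)/(S_up−S_dn) = (260.5429−289.1478)/(61.8071−33.2022) = -1.0000. V = [p*·260.5429 + (1−p*)·289.1478]/1.05 = 255.9198. B = V − Δ·S = 307.0000.
(3,1): S=95.0879. Δ = (V_up−V_dn)/(S_up−S_dn) = (207.2937−260.5429)/(115.0563−61.8071) = -1.0000. V = [p*·207.2937 + (1−p*)·260.5429]/1.05 = 211.9122. B = V − Δ·S = 307.0000.
(3,2): S=177.0097. Δ = (V_up−V_dn)/(S_up−S_dn) = (108.1683−207.2937)/(214.1817−115.0563) = -1.0000. V = [p*·108.1683 + (1−p*)·207.2937]/1.05 = 129.9903. B = V − Δ·S = 307.0000.
(3,3): S=329.5103. Δ = (V_up−V_dn)/(S_up−S_dn) = (0.0000−108.1683)/(398.7075−214.1817) = -0.5862. V = [p*·0.0000 + (1−p*)·108.1683]/1.05 = 29.4335. B = V − Δ·S = 222.5912.
(2,0): S=78.5850. Δ = (V_up−V_dn)/(S_up−S_dn) = (211.9122−255.9198)/(95.0879−51.0803) = -1.0000. V = [p*·211.9122 + (1−p*)·255.9198]/1.05 = 213.7960. B = V − Δ·S = 292.3810.
(2,1): S=146.2890. Δ = (V_up−V_dn)/(S_up−S_dn) = (129.9903−211.9122)/(177.0097−95.0879) = -1.0000. V = [p*·129.9903 + (1−p*)·211.9122]/1.05 = 146.0920. B = V − Δ·S = 292.3810.
(2,2): S=272.3226. Δ = (V_up−V_dn)/(S_up−S_dn) = (29.4335−129.9903)/(329.5103−177.0097) = -0.6594. V = [p*·29.4335 + (1−p*)·129.9903]/1.05 = 55.3943. B = V − Δ·S = 234.9600.
(1,0): S=120.9000. Δ = (V_up−V_dn)/(S_up−S_dn) = (146.0920−213.7960)/(146.2890−78.5850) = -1.0000. V = [p*·146.0920 + (1−p*)·213.7960]/1.05 = 157.5580. B = V − Δ·S = 278.4580.
(1,1): S=225.0600. Δ = (V_up−V_dn)/(S_up−S_dn) = (55.3943−146.0920)/(272.3226−146.2890) = -0.7196. V = [p*·55.3943 + (1−p*)·146.0920]/1.05 = 77.4361. B = V − Δ·S = 239.3962.
(0,0): S=186.0000. Δ = (V_up−V_dn)/(S_up−S_dn) = (77.4361−157.5580)/(225.0600−120.9000) = -0.7692. V = [p*·77.4361 + (1−p*)·157.5580]/1.05 = 95.5506. B = V − Δ·S = 238.6254.
Check: Δ(0,0)·S0 + B(0,0) = 95.5506 = V0.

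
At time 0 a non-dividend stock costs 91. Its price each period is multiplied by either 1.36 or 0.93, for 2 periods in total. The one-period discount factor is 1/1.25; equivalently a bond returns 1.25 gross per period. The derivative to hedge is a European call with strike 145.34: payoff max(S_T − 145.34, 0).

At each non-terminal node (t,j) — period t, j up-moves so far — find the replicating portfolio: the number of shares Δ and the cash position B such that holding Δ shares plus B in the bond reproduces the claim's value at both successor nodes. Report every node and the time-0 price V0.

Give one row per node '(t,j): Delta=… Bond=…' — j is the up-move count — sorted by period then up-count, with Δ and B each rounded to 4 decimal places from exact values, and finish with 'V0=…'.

(0,0): Delta=0.3495 Bond=-23.6649
(1,0): Delta=0.0000 Bond=0.0000
(1,1): Delta=0.4317 Bond=-39.7497
V0=8.1428

Since d<R<u, set p* = (R−d)/(u−d) = 0.7442; price each node as the discounted p*-expectation of its children.
Terminal payoffs: V(2,0)=0.0000, V(2,1)=0.0000, V(2,2)=22.9736
  t=1,j=0: stock 84.6300 → up 115.0968 (V=0.0000), down 78.7059 (V=0.0000). Price 0.0000; hedge Δ=0.0000, bond B=0.0000.
  t=1,j=1: stock 123.7600 → up 168.3136 (V=22.9736), down 115.0968 (V=0.0000). Price 13.6773; hedge Δ=0.4317, bond B=-39.7497.
  t=0,j=0: stock 91.0000 → up 123.7600 (V=13.6773), down 84.6300 (V=0.0000). Price 8.1428; hedge Δ=0.3495, bond B=-23.6649.
Each (Δ,B) replicates both successor values, so the strategy is self-financing and V0 is arbitrage-free.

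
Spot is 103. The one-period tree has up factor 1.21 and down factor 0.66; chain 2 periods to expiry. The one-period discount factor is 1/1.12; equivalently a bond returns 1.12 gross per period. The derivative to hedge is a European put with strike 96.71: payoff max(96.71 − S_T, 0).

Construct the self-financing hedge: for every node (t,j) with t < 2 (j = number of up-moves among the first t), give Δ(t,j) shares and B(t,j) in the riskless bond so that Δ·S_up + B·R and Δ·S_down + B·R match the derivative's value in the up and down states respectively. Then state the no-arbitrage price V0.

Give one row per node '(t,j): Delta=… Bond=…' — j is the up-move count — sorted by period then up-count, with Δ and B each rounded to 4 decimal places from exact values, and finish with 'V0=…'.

(0,0): Delta=-0.2870 Bond=33.8178
(1,0): Delta=-1.0000 Bond=86.3482
(1,1): Delta=-0.2109 Bond=28.3922
V0=4.2607

No-arbitrage ⇒ martingale measure with p* = (R−d)/(u−d) = 0.8364.
Payoff layer (t=2): V(2,0)=51.8432, V(2,1)=14.4542, V(2,2)=0.0000
  t=1,j=0: stock 67.9800 → up 82.2558 (V=14.4542), down 44.8668 (V=51.8432). Price 18.3682; hedge Δ=-1.0000, bond B=86.3482.
  t=1,j=1: stock 124.6300 → up 150.8023 (V=0.0000), down 82.2558 (V=14.4542). Price 2.1118; hedge Δ=-0.2109, bond B=28.3922.
  t=0,j=0: stock 103.0000 → up 124.6300 (V=2.1118), down 67.9800 (V=18.3682). Price 4.2607; hedge Δ=-0.2870, bond B=33.8178.
Check: Δ(0,0)·S0 + B(0,0) = 4.2607 = V0.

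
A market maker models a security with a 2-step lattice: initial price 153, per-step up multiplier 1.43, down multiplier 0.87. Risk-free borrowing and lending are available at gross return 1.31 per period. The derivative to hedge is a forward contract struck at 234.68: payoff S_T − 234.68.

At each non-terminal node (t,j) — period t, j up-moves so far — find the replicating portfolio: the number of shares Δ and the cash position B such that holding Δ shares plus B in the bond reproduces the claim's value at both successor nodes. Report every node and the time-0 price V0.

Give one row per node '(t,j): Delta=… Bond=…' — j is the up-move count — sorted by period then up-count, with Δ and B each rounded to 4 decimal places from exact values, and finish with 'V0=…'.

(0,0): Delta=1.0000 Bond=-136.7519
(1,0): Delta=1.0000 Bond=-179.1450
(1,1): Delta=1.0000 Bond=-179.1450
V0=16.2481

No-arbitrage ⇒ martingale measure with p* = (R−d)/(u−d) = 0.7857.
Terminal payoffs: V(2,0)=-118.8743, V(2,1)=-44.3327, V(2,2)=78.1897
Node (1,0) S=133.1100: V=(p*·-44.3327+(1−p*)·-118.8743)/1.31=-46.0350; Δ=(-44.3327−-118.8743)/(190.3473−115.8057)=1.0000; B=V−Δ·S=-179.1450
Node (1,1) S=218.7900: V=(p*·78.1897+(1−p*)·-44.3327)/1.31=39.6450; Δ=(78.1897−-44.3327)/(312.8697−190.3473)=1.0000; B=V−Δ·S=-179.1450
Node (0,0) S=153.0000: V=(p*·39.6450+(1−p*)·-46.0350)/1.31=16.2481; Δ=(39.6450−-46.0350)/(218.7900−133.1100)=1.0000; B=V−Δ·S=-136.7519
Each (Δ,B) replicates both successor values, so the strategy is self-financing and V0 is arbitrage-free.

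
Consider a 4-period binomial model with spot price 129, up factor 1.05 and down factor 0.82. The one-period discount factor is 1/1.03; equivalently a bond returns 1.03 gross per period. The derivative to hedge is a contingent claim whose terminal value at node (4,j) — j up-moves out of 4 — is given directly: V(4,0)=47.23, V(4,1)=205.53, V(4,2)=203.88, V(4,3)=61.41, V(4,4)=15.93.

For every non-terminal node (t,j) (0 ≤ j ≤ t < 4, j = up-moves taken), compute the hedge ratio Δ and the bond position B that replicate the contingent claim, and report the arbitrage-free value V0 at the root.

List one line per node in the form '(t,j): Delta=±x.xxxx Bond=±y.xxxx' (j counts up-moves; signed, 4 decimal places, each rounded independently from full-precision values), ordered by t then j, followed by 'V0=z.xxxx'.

Since d<R<u, set p* = (R−d)/(u−d) = 0.9130; price each node as the discounted p*-expectation of its children.
Payoff layer (t=4): V(4,0)=47.2300, V(4,1)=205.5300, V(4,2)=203.8800, V(4,3)=61.4100, V(4,4)=15.9300
  t=3,j=0: stock 71.1265 → up 74.6828 (V=205.5300), down 58.3237 (V=47.2300). Price 186.1794; hedge Δ=9.6766, bond B=-502.0815.
  t=3,j=1: stock 91.0766 → up 95.6304 (V=203.8800), down 74.6828 (V=205.5300). Price 198.0810; hedge Δ=-0.0788, bond B=205.2550.
  t=3,j=2: stock 116.6224 → up 122.4536 (V=61.4100), down 95.6304 (V=203.8800). Price 71.6492; hedge Δ=-5.3115, bond B=691.0840.
  t=3,j=3: stock 149.3336 → up 156.8003 (V=15.9300), down 122.4536 (V=61.4100). Price 19.3056; hedge Δ=-1.3241, bond B=217.0447.
  t=2,j=0: stock 86.7396 → up 91.0766 (V=198.0810), down 71.1265 (V=186.1794). Price 191.3069; hedge Δ=0.5966, bond B=139.5606.
  t=2,j=1: stock 111.0690 → up 116.6225 (V=71.6492), down 91.0766 (V=198.0810). Price 80.2362; hedge Δ=-4.9492, bond B=629.9398.
  t=2,j=2: stock 142.2225 → up 149.3336 (V=19.3056), down 116.6224 (V=71.6492). Price 23.1624; hedge Δ=-1.6002, bond B=250.7433.
  t=1,j=0: stock 105.7800 → up 111.0690 (V=80.2362), down 86.7396 (V=191.3069). Price 87.2762; hedge Δ=-4.5653, bond B=570.1924.
  t=1,j=1: stock 135.4500 → up 142.2225 (V=23.1624), down 111.0690 (V=80.2362). Price 27.3061; hedge Δ=-1.8320, bond B=275.4533.
  t=0,j=0: stock 129.0000 → up 135.4500 (V=27.3061), down 105.7800 (V=87.2762). Price 31.5737; hedge Δ=-2.0212, bond B=292.3134.
Check: Δ(0,0)·S0 + B(0,0) = 31.5737 = V0.

(0,0): Delta=-2.0212 Bond=292.3134
(1,0): Delta=-4.5653 Bond=570.1924
(1,1): Delta=-1.8320 Bond=275.4533
(2,0): Delta=0.5966 Bond=139.5606
(2,1): Delta=-4.9492 Bond=629.9398
(2,2): Delta=-1.6002 Bond=250.7433
(3,0): Delta=9.6766 Bond=-502.0815
(3,1): Delta=-0.0788 Bond=205.2550
(3,2): Delta=-5.3115 Bond=691.0840
(3,3): Delta=-1.3241 Bond=217.0447
V0=31.5737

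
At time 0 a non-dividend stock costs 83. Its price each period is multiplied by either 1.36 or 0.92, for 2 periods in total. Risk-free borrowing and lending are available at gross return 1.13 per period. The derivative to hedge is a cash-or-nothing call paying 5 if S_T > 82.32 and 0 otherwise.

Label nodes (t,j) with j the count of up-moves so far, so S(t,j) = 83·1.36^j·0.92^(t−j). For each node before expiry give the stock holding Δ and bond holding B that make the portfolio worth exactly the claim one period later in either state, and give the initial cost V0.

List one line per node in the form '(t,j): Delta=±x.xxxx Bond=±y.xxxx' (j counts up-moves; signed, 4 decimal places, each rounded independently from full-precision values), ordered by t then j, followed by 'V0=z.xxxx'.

(0,0): Delta=0.0633 Bond=-2.4109
(1,0): Delta=0.1488 Bond=-9.2518
(1,1): Delta=0.0000 Bond=4.4248
V0=2.8458

Risk-neutral probability p* = (R−d)/(u−d) = (1.13−0.92)/(1.36−0.92) = 0.4773.
Payoff layer (t=2): V(2,0)=0.0000, V(2,1)=5.0000, V(2,2)=5.0000
(1,0): S=76.3600. Δ = (V_up−V_dn)/(S_up−S_dn) = (5.0000−0.0000)/(103.8496−70.2512) = 0.1488. V = [p*·5.0000 + (1−p*)·0.0000]/1.13 = 2.1118. B = V − Δ·S = -9.2518.
(1,1): S=112.8800. Δ = (V_up−V_dn)/(S_up−S_dn) = (5.0000−5.0000)/(153.5168−103.8496) = 0.0000. V = [p*·5.0000 + (1−p*)·5.0000]/1.13 = 4.4248. B = V − Δ·S = 4.4248.
(0,0): S=83.0000. Δ = (V_up−V_dn)/(S_up−S_dn) = (4.4248−2.1118)/(112.8800−76.3600) = 0.0633. V = [p*·4.4248 + (1−p*)·2.1118]/1.13 = 2.8458. B = V − Δ·S = -2.4109.
Self-financing check: at every node Δ·S+B equals the discounted successor values.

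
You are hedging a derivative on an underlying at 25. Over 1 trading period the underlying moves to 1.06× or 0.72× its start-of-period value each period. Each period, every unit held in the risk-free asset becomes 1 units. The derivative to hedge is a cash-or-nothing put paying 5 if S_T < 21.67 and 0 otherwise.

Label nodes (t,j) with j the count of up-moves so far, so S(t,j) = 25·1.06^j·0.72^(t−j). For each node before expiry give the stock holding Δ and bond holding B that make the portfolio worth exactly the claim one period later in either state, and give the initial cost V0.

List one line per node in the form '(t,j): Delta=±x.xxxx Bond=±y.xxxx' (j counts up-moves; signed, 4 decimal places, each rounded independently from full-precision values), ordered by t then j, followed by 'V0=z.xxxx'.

(0,0): Delta=-0.5882 Bond=15.5882
V0=0.8824

Since d<R<u, set p* = (R−d)/(u−d) = 0.8235; price each node as the discounted p*-expectation of its children.
At expiry t=1: V(1,0)=5.0000, V(1,1)=0.0000
(0,0): S=25.0000. Δ = (V_up−V_dn)/(S_up−S_dn) = (0.0000−5.0000)/(26.5000−18.0000) = -0.5882. V = [p*·0.0000 + (1−p*)·5.0000]/1 = 0.8824. B = V − Δ·S = 15.5882.
The time-0 hedge costs 0.8824, which is the no-arbitrage price.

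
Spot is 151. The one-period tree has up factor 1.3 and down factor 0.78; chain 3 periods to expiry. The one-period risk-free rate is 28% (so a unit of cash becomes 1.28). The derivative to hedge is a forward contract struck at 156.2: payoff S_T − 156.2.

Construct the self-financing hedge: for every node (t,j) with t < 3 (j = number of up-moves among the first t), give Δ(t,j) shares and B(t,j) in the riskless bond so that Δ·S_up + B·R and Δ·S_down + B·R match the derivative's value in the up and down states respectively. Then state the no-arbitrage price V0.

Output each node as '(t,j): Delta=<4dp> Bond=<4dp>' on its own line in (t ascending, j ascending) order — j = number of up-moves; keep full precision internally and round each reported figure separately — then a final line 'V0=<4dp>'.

No-arbitrage ⇒ martingale measure with p* = (R−d)/(u−d) = 0.9615.
Payoff layer (t=3): V(3,0)=-84.5426, V(3,1)=-36.7711, V(3,2)=42.8482, V(3,3)=175.5470
  t=2,j=0: stock 91.8684 → up 119.4289 (V=-36.7711), down 71.6574 (V=-84.5426). Price -30.1628; hedge Δ=1.0000, bond B=-122.0312.
  t=2,j=1: stock 153.1140 → up 199.0482 (V=42.8482), down 119.4289 (V=-36.7711). Price 31.0828; hedge Δ=1.0000, bond B=-122.0312.
  t=2,j=2: stock 255.1900 → up 331.7470 (V=175.5470), down 199.0482 (V=42.8482). Price 133.1587; hedge Δ=1.0000, bond B=-122.0312.
  t=1,j=0: stock 117.7800 → up 153.1140 (V=31.0828), down 91.8684 (V=-30.1628). Price 22.4431; hedge Δ=1.0000, bond B=-95.3369.
  t=1,j=1: stock 196.3000 → up 255.1900 (V=133.1587), down 153.1140 (V=31.0828). Price 100.9631; hedge Δ=1.0000, bond B=-95.3369.
  t=0,j=0: stock 151.0000 → up 196.3000 (V=100.9631), down 117.7800 (V=22.4431). Price 76.5180; hedge Δ=1.0000, bond B=-74.4820.
Root portfolio cost Δ·151+B reproduces V0=76.5180.

(0,0): Delta=1.0000 Bond=-74.4820
(1,0): Delta=1.0000 Bond=-95.3369
(1,1): Delta=1.0000 Bond=-95.3369
(2,0): Delta=1.0000 Bond=-122.0312
(2,1): Delta=1.0000 Bond=-122.0312
(2,2): Delta=1.0000 Bond=-122.0313
V0=76.5180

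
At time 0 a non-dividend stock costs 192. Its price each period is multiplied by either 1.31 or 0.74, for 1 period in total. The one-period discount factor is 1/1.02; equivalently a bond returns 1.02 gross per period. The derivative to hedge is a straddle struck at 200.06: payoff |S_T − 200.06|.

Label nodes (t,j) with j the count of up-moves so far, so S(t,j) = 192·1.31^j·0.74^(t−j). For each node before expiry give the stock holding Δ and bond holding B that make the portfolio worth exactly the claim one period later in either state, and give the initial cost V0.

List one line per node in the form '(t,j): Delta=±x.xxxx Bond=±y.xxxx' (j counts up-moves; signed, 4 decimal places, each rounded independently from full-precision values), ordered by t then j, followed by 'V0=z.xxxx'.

(0,0): Delta=-0.0596 Bond=65.1417
V0=53.7031

No-arbitrage ⇒ martingale measure with p* = (R−d)/(u−d) = 0.4912.
At expiry t=1: V(1,0)=57.9800, V(1,1)=51.4600
  t=0,j=0: stock 192.0000 → up 251.5200 (V=51.4600), down 142.0800 (V=57.9800). Price 53.7031; hedge Δ=-0.0596, bond B=65.1417.
The time-0 hedge costs 53.7031, which is the no-arbitrage price.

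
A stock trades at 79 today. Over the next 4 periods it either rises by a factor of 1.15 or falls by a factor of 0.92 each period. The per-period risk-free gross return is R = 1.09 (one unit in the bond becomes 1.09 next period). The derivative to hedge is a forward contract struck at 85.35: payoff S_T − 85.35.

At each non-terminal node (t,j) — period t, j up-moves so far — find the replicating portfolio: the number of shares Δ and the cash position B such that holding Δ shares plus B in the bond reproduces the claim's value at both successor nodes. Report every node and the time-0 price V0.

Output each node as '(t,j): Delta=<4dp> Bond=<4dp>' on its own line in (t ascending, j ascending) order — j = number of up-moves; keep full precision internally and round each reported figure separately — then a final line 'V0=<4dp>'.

(0,0): Delta=1.0000 Bond=-60.4641
(1,0): Delta=1.0000 Bond=-65.9059
(1,1): Delta=1.0000 Bond=-65.9059
(2,0): Delta=1.0000 Bond=-71.8374
(2,1): Delta=1.0000 Bond=-71.8374
(2,2): Delta=1.0000 Bond=-71.8374
(3,0): Delta=1.0000 Bond=-78.3028
(3,1): Delta=1.0000 Bond=-78.3028
(3,2): Delta=1.0000 Bond=-78.3028
(3,3): Delta=1.0000 Bond=-78.3028
V0=18.5359

The replicating-portfolio and risk-neutral prices coincide; use p* = (1.09−0.92)/(1.15−0.92) = 0.7391 for the latter.
At expiry t=4: V(4,0)=-28.7550, V(4,1)=-14.6062, V(4,2)=3.0798, V(4,3)=25.1872, V(4,4)=52.8215
(3,0): S=61.5164. Δ = (V_up−V_dn)/(S_up−S_dn) = (-14.6062−-28.7550)/(70.7438−56.5950) = 1.0000. V = [p*·-14.6062 + (1−p*)·-28.7550]/1.09 = -16.7864. B = V − Δ·S = -78.3028.
(3,1): S=76.8954. Δ = (V_up−V_dn)/(S_up−S_dn) = (3.0798−-14.6062)/(88.4298−70.7438) = 1.0000. V = [p*·3.0798 + (1−p*)·-14.6062]/1.09 = -1.4073. B = V − Δ·S = -78.3028.
(3,2): S=96.1193. Δ = (V_up−V_dn)/(S_up−S_dn) = (25.1872−3.0798)/(110.5372−88.4298) = 1.0000. V = [p*·25.1872 + (1−p*)·3.0798]/1.09 = 17.8165. B = V − Δ·S = -78.3028.
(3,3): S=120.1491. Δ = (V_up−V_dn)/(S_up−S_dn) = (52.8215−25.1872)/(138.1715−110.5372) = 1.0000. V = [p*·52.8215 + (1−p*)·25.1872]/1.09 = 41.8464. B = V − Δ·S = -78.3028.
(2,0): S=66.8656. Δ = (V_up−V_dn)/(S_up−S_dn) = (-1.4073−-16.7864)/(76.8954−61.5164) = 1.0000. V = [p*·-1.4073 + (1−p*)·-16.7864]/1.09 = -4.9718. B = V − Δ·S = -71.8374.
(2,1): S=83.5820. Δ = (V_up−V_dn)/(S_up−S_dn) = (17.8165−-1.4073)/(96.1193−76.8954) = 1.0000. V = [p*·17.8165 + (1−p*)·-1.4073]/1.09 = 11.7446. B = V − Δ·S = -71.8374.
(2,2): S=104.4775. Δ = (V_up−V_dn)/(S_up−S_dn) = (41.8464−17.8165)/(120.1491−96.1193) = 1.0000. V = [p*·41.8464 + (1−p*)·17.8165]/1.09 = 32.6401. B = V − Δ·S = -71.8374.
(1,0): S=72.6800. Δ = (V_up−V_dn)/(S_up−S_dn) = (11.7446−-4.9718)/(83.5820−66.8656) = 1.0000. V = [p*·11.7446 + (1−p*)·-4.9718]/1.09 = 6.7741. B = V − Δ·S = -65.9059.
(1,1): S=90.8500. Δ = (V_up−V_dn)/(S_up−S_dn) = (32.6401−11.7446)/(104.4775−83.5820) = 1.0000. V = [p*·32.6401 + (1−p*)·11.7446]/1.09 = 24.9441. B = V − Δ·S = -65.9059.
(0,0): S=79.0000. Δ = (V_up−V_dn)/(S_up−S_dn) = (24.9441−6.7741)/(90.8500−72.6800) = 1.0000. V = [p*·24.9441 + (1−p*)·6.7741]/1.09 = 18.5359. B = V − Δ·S = -60.4641.
Root portfolio cost Δ·79+B reproduces V0=18.5359.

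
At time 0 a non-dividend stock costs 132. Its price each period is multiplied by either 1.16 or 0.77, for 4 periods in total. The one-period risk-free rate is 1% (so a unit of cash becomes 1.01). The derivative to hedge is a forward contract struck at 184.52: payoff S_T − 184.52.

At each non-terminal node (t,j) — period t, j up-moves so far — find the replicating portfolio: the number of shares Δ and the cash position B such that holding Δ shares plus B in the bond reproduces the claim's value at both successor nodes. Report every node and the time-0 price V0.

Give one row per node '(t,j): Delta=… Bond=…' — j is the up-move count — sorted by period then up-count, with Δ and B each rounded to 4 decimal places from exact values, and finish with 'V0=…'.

(0,0): Delta=1.0000 Bond=-177.3201
(1,0): Delta=1.0000 Bond=-179.0933
(1,1): Delta=1.0000 Bond=-179.0933
(2,0): Delta=1.0000 Bond=-180.8842
(2,1): Delta=1.0000 Bond=-180.8842
(2,2): Delta=1.0000 Bond=-180.8842
(3,0): Delta=1.0000 Bond=-182.6931
(3,1): Delta=1.0000 Bond=-182.6931
(3,2): Delta=1.0000 Bond=-182.6931
(3,3): Delta=1.0000 Bond=-182.6931
V0=-45.3201

No-arbitrage ⇒ martingale measure with p* = (R−d)/(u−d) = 0.6154.
Terminal payoffs: V(4,0)=-138.1180, V(4,1)=-114.6157, V(4,2)=-79.2096, V(4,3)=-25.8705, V(4,4)=54.4844
Node (3,0) S=60.2624: V=(p*·-114.6157+(1−p*)·-138.1180)/1.01=-122.4307; Δ=(-114.6157−-138.1180)/(69.9043−46.4020)=1.0000; B=V−Δ·S=-182.6931
Node (3,1) S=90.7848: V=(p*·-79.2096+(1−p*)·-114.6157)/1.01=-91.9082; Δ=(-79.2096−-114.6157)/(105.3104−69.9043)=1.0000; B=V−Δ·S=-182.6931
Node (3,2) S=136.7668: V=(p*·-25.8705+(1−p*)·-79.2096)/1.01=-45.9263; Δ=(-25.8705−-79.2096)/(158.6495−105.3104)=1.0000; B=V−Δ·S=-182.6931
Node (3,3) S=206.0383: V=(p*·54.4844+(1−p*)·-25.8705)/1.01=23.3452; Δ=(54.4844−-25.8705)/(239.0044−158.6495)=1.0000; B=V−Δ·S=-182.6931
Node (2,0) S=78.2628: V=(p*·-91.9082+(1−p*)·-122.4307)/1.01=-102.6214; Δ=(-91.9082−-122.4307)/(90.7848−60.2624)=1.0000; B=V−Δ·S=-180.8842
Node (2,1) S=117.9024: V=(p*·-45.9263+(1−p*)·-91.9082)/1.01=-62.9818; Δ=(-45.9263−-91.9082)/(136.7668−90.7848)=1.0000; B=V−Δ·S=-180.8842
Node (2,2) S=177.6192: V=(p*·23.3452+(1−p*)·-45.9263)/1.01=-3.2650; Δ=(23.3452−-45.9263)/(206.0383−136.7668)=1.0000; B=V−Δ·S=-180.8842
Node (1,0) S=101.6400: V=(p*·-62.9818+(1−p*)·-102.6214)/1.01=-77.4533; Δ=(-62.9818−-102.6214)/(117.9024−78.2628)=1.0000; B=V−Δ·S=-179.0933
Node (1,1) S=153.1200: V=(p*·-3.2650+(1−p*)·-62.9818)/1.01=-25.9733; Δ=(-3.2650−-62.9818)/(177.6192−117.9024)=1.0000; B=V−Δ·S=-179.0933
Node (0,0) S=132.0000: V=(p*·-25.9733+(1−p*)·-77.4533)/1.01=-45.3201; Δ=(-25.9733−-77.4533)/(153.1200−101.6400)=1.0000; B=V−Δ·S=-177.3201
Each (Δ,B) replicates both successor values, so the strategy is self-financing and V0 is arbitrage-free.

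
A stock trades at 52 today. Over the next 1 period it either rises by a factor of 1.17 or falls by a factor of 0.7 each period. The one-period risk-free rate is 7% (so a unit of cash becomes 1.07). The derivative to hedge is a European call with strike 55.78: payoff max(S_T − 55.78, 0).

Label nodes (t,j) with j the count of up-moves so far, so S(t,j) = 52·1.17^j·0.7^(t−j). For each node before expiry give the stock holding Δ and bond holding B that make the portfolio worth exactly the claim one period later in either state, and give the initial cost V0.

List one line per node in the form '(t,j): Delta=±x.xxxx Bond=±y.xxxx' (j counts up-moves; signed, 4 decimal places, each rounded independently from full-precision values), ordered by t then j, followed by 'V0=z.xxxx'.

Risk-neutral probability p* = (R−d)/(u−d) = (1.07−0.7)/(1.17−0.7) = 0.7872.
Terminal payoffs: V(1,0)=0.0000, V(1,1)=5.0600
  t=0,j=0: stock 52.0000 → up 60.8400 (V=5.0600), down 36.4000 (V=0.0000). Price 3.7228; hedge Δ=0.2070, bond B=-7.0431.
Root portfolio cost Δ·52+B reproduces V0=3.7228.

(0,0): Delta=0.2070 Bond=-7.0431
V0=3.7228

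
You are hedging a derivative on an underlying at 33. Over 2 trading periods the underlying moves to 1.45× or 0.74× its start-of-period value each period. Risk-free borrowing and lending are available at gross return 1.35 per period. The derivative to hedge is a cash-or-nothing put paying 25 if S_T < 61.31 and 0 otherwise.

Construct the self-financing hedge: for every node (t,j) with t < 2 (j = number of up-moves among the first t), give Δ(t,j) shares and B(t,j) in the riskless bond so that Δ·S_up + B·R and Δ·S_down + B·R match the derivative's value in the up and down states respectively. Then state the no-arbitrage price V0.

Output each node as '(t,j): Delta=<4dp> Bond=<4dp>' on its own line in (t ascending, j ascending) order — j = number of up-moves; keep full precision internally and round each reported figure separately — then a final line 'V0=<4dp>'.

(0,0): Delta=-0.6791 Bond=26.0008
(1,0): Delta=0.0000 Bond=18.5185
(1,1): Delta=-0.7359 Bond=37.8195
V0=3.5919

The replicating-portfolio and risk-neutral prices coincide; use p* = (1.35−0.74)/(1.45−0.74) = 0.8592 for the latter.
Terminal values V(2,·): V(2,0)=25.0000, V(2,1)=25.0000, V(2,2)=0.0000
  t=1,j=0: stock 24.4200 → up 35.4090 (V=25.0000), down 18.0708 (V=25.0000). Price 18.5185; hedge Δ=0.0000, bond B=18.5185.
  t=1,j=1: stock 47.8500 → up 69.3825 (V=0.0000), down 35.4090 (V=25.0000). Price 2.6082; hedge Δ=-0.7359, bond B=37.8195.
  t=0,j=0: stock 33.0000 → up 47.8500 (V=2.6082), down 24.4200 (V=18.5185). Price 3.5919; hedge Δ=-0.6791, bond B=26.0008.
Each (Δ,B) replicates both successor values, so the strategy is self-financing and V0 is arbitrage-free.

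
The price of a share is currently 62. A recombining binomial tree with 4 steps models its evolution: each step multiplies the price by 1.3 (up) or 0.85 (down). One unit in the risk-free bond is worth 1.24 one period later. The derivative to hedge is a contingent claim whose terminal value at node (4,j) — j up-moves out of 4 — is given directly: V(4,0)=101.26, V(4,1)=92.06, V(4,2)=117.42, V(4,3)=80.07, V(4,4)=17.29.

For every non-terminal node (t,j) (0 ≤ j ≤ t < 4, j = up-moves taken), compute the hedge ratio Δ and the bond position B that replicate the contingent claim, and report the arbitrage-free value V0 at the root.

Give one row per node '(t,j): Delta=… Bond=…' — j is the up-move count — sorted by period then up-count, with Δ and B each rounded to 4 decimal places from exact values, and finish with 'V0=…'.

Since d<R<u, set p* = (R−d)/(u−d) = 0.8667; price each node as the discounted p*-expectation of its children.
Terminal payoffs: V(4,0)=101.2600, V(4,1)=92.0600, V(4,2)=117.4200, V(4,3)=80.0700, V(4,4)=17.2900
Node (3,0) S=38.0757: V=(p*·92.0600+(1−p*)·101.2600)/1.24=75.2312; Δ=(92.0600−101.2600)/(49.4985−32.3644)=-0.5369; B=V−Δ·S=95.6756
Node (3,1) S=58.2335: V=(p*·117.4200+(1−p*)·92.0600)/1.24=91.9667; Δ=(117.4200−92.0600)/(75.7036−49.4985)=0.9678; B=V−Δ·S=35.6111
Node (3,2) S=89.0630: V=(p*·80.0700+(1−p*)·117.4200)/1.24=68.5887; Δ=(80.0700−117.4200)/(115.7819−75.7036)=-0.9319; B=V−Δ·S=151.5887
Node (3,3) S=136.2140: V=(p*·17.2900+(1−p*)·80.0700)/1.24=20.6941; Δ=(17.2900−80.0700)/(177.0782−115.7819)=-1.0242; B=V−Δ·S=160.2052
Node (2,0) S=44.7950: V=(p*·91.9667+(1−p*)·75.2312)/1.24=72.3672; Δ=(91.9667−75.2312)/(58.2335−38.0757)=0.8302; B=V−Δ·S=35.1772
Node (2,1) S=68.5100: V=(p*·68.5887+(1−p*)·91.9667)/1.24=57.8272; Δ=(68.5887−91.9667)/(89.0630−58.2335)=-0.7583; B=V−Δ·S=109.7782
Node (2,2) S=104.7800: V=(p*·20.6941+(1−p*)·68.5887)/1.24=21.8387; Δ=(20.6941−68.5887)/(136.2140−89.0630)=-1.0158; B=V−Δ·S=128.2712
Node (1,0) S=52.7000: V=(p*·57.8272+(1−p*)·72.3672)/1.24=48.1983; Δ=(57.8272−72.3672)/(68.5100−44.7950)=-0.6131; B=V−Δ·S=80.5092
Node (1,1) S=80.6000: V=(p*·21.8387+(1−p*)·57.8272)/1.24=21.4816; Δ=(21.8387−57.8272)/(104.7800−68.5100)=-0.9922; B=V−Δ·S=101.4561
Node (0,0) S=62.0000: V=(p*·21.4816+(1−p*)·48.1983)/1.24=20.1966; Δ=(21.4816−48.1983)/(80.6000−52.7000)=-0.9576; B=V−Δ·S=79.5670
The time-0 hedge costs 20.1966, which is the no-arbitrage price.

(0,0): Delta=-0.9576 Bond=79.5670
(1,0): Delta=-0.6131 Bond=80.5092
(1,1): Delta=-0.9922 Bond=101.4561
(2,0): Delta=0.8302 Bond=35.1772
(2,1): Delta=-0.7583 Bond=109.7782
(2,2): Delta=-1.0158 Bond=128.2712
(3,0): Delta=-0.5369 Bond=95.6756
(3,1): Delta=0.9678 Bond=35.6111
(3,2): Delta=-0.9319 Bond=151.5887
(3,3): Delta=-1.0242 Bond=160.2052
V0=20.1966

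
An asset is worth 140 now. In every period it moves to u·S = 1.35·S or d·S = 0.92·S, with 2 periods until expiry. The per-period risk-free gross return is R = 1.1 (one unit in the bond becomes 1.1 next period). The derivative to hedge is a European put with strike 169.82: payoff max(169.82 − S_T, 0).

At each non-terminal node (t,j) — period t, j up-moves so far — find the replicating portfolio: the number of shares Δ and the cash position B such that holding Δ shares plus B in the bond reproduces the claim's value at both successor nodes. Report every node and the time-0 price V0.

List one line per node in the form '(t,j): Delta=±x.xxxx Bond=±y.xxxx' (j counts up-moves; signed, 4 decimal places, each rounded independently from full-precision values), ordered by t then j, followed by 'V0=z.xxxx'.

(0,0): Delta=-0.4506 Bond=77.4234
(1,0): Delta=-0.9267 Bond=146.4850
(1,1): Delta=0.0000 Bond=0.0000
V0=14.3377

The replicating-portfolio and risk-neutral prices coincide; use p* = (1.1−0.92)/(1.35−0.92) = 0.4186 for the latter.
At expiry t=2: V(2,0)=51.3240, V(2,1)=0.0000, V(2,2)=0.0000
(1,0): S=128.8000. Δ = (V_up−V_dn)/(S_up−S_dn) = (0.0000−51.3240)/(173.8800−118.4960) = -0.9267. V = [p*·0.0000 + (1−p*)·51.3240]/1.1 = 27.1268. B = V − Δ·S = 146.4850.
(1,1): S=189.0000. Δ = (V_up−V_dn)/(S_up−S_dn) = (0.0000−0.0000)/(255.1500−173.8800) = 0.0000. V = [p*·0.0000 + (1−p*)·0.0000]/1.1 = 0.0000. B = V − Δ·S = 0.0000.
(0,0): S=140.0000. Δ = (V_up−V_dn)/(S_up−S_dn) = (0.0000−27.1268)/(189.0000−128.8000) = -0.4506. V = [p*·0.0000 + (1−p*)·27.1268]/1.1 = 14.3377. B = V − Δ·S = 77.4234.
Each (Δ,B) replicates both successor values, so the strategy is self-financing and V0 is arbitrage-free.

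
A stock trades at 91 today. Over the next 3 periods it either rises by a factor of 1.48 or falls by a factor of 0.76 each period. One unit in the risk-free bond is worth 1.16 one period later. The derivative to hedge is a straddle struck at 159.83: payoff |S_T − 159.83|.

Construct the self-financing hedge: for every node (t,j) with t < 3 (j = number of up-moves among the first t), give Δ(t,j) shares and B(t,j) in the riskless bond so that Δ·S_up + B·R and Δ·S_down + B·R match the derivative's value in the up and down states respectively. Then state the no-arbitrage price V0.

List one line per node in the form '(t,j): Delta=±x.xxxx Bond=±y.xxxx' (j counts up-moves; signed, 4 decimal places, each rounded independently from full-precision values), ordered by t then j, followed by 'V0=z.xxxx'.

(0,0): Delta=-0.0536 Bond=45.9699
(1,0): Delta=-1.0000 Bond=118.7797
(1,1): Delta=0.3352 Bond=0.9614
(2,0): Delta=-1.0000 Bond=137.7845
(2,1): Delta=-1.0000 Bond=137.7845
(2,2): Delta=0.8837 Bond=-108.2202
V0=41.0944

Under the risk-neutral measure, an up-move has probability p* = (R−d)/(u−d) = 0.5556 and values discount at R = 1.16.
Terminal values V(3,·): V(3,0)=119.8832, V(3,1)=82.0388, V(3,2)=8.3419, V(3,3)=135.1731
Node (2,0) S=52.5616: V=(p*·82.0388+(1−p*)·119.8832)/1.16=85.2229; Δ=(82.0388−119.8832)/(77.7912−39.9468)=-1.0000; B=V−Δ·S=137.7845
Node (2,1) S=102.3568: V=(p*·8.3419+(1−p*)·82.0388)/1.16=35.4277; Δ=(8.3419−82.0388)/(151.4881−77.7912)=-1.0000; B=V−Δ·S=137.7845
Node (2,2) S=199.3264: V=(p*·135.1731+(1−p*)·8.3419)/1.16=67.9342; Δ=(135.1731−8.3419)/(295.0031−151.4881)=0.8837; B=V−Δ·S=-108.2202
Node (1,0) S=69.1600: V=(p*·35.4277+(1−p*)·85.2229)/1.16=49.6197; Δ=(35.4277−85.2229)/(102.3568−52.5616)=-1.0000; B=V−Δ·S=118.7797
Node (1,1) S=134.6800: V=(p*·67.9342+(1−p*)·35.4277)/1.16=46.1094; Δ=(67.9342−35.4277)/(199.3264−102.3568)=0.3352; B=V−Δ·S=0.9614
Node (0,0) S=91.0000: V=(p*·46.1094+(1−p*)·49.6197)/1.16=41.0944; Δ=(46.1094−49.6197)/(134.6800−69.1600)=-0.0536; B=V−Δ·S=45.9699
The time-0 hedge costs 41.0944, which is the no-arbitrage price.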